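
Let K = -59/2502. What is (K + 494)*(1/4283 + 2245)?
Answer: 1980645434524/1786011 ≈ 1.1090e+6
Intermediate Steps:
K = -59/2502 (K = -59*1/2502 = -59/2502 ≈ -0.023581)
(K + 494)*(1/4283 + 2245) = (-59/2502 + 494)*(1/4283 + 2245) = 1235929*(1/4283 + 2245)/2502 = (1235929/2502)*(9615336/4283) = 1980645434524/1786011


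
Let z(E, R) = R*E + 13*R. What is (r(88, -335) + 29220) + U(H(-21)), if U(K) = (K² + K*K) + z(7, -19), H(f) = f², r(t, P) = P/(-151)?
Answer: 63088437/151 ≈ 4.1780e+5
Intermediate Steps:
r(t, P) = -P/151 (r(t, P) = P*(-1/151) = -P/151)
z(E, R) = 13*R + E*R (z(E, R) = E*R + 13*R = 13*R + E*R)
U(K) = -380 + 2*K² (U(K) = (K² + K*K) - 19*(13 + 7) = (K² + K²) - 19*20 = 2*K² - 380 = -380 + 2*K²)
(r(88, -335) + 29220) + U(H(-21)) = (-1/151*(-335) + 29220) + (-380 + 2*((-21)²)²) = (335/151 + 29220) + (-380 + 2*441²) = 4412555/151 + (-380 + 2*194481) = 4412555/151 + (-380 + 388962) = 4412555/151 + 388582 = 63088437/151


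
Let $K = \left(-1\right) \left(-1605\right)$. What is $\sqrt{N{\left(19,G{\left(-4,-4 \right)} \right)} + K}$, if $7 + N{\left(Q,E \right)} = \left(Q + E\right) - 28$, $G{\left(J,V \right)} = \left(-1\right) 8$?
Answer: $\sqrt{1581} \approx 39.762$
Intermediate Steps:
$G{\left(J,V \right)} = -8$
$N{\left(Q,E \right)} = -35 + E + Q$ ($N{\left(Q,E \right)} = -7 - \left(28 - E - Q\right) = -7 + \left(-28 + E + Q\right) = -35 + E + Q$)
$K = 1605$
$\sqrt{N{\left(19,G{\left(-4,-4 \right)} \right)} + K} = \sqrt{\left(-35 - 8 + 19\right) + 1605} = \sqrt{-24 + 1605} = \sqrt{1581}$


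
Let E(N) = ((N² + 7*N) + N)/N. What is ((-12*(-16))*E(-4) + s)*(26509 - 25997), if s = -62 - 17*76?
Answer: -300032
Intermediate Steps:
s = -1354 (s = -62 - 1292 = -1354)
E(N) = (N² + 8*N)/N
((-12*(-16))*E(-4) + s)*(26509 - 25997) = ((-12*(-16))*(8 - 4) - 1354)*(26509 - 25997) = (192*4 - 1354)*512 = (768 - 1354)*512 = -586*512 = -300032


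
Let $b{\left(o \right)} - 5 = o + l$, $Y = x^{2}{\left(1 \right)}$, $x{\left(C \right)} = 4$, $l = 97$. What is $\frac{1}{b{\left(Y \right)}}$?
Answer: $\frac{1}{118} \approx 0.0084746$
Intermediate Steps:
$Y = 16$ ($Y = 4^{2} = 16$)
$b{\left(o \right)} = 102 + o$ ($b{\left(o \right)} = 5 + \left(o + 97\right) = 5 + \left(97 + o\right) = 102 + o$)
$\frac{1}{b{\left(Y \right)}} = \frac{1}{102 + 16} = \frac{1}{118}$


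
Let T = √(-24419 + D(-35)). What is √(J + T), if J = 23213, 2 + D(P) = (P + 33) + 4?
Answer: √(23213 + I*√24419) ≈ 152.36 + 0.5128*I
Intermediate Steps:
D(P) = 35 + P (D(P) = -2 + ((P + 33) + 4) = -2 + ((33 + P) + 4) = -2 + (37 + P) = 35 + P)
T = I*√24419 (T = √(-24419 + (35 - 35)) = √(-24419 + 0) = √(-24419) = I*√24419 ≈ 156.27*I)
√(J + T) = √(23213 + I*√24419)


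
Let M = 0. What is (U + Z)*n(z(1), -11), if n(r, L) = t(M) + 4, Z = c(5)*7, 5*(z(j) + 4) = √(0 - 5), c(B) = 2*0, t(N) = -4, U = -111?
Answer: 0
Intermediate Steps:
c(B) = 0
z(j) = -4 + I*√5/5 (z(j) = -4 + √(0 - 5)/5 = -4 + √(-5)/5 = -4 + (I*√5)/5 = -4 + I*√5/5)
Z = 0 (Z = 0*7 = 0)
n(r, L) = 0 (n(r, L) = -4 + 4 = 0)
(U + Z)*n(z(1), -11) = (-111 + 0)*0 = -111*0 = 0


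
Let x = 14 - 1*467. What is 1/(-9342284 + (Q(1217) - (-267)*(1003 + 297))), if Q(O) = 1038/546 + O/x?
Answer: -41223/370808502410 ≈ -1.1117e-7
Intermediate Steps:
x = -453 (x = 14 - 467 = -453)
Q(O) = 173/91 - O/453 (Q(O) = 1038/546 + O/(-453) = 1038*(1/546) + O*(-1/453) = 173/91 - O/453)
1/(-9342284 + (Q(1217) - (-267)*(1003 + 297))) = 1/(-9342284 + ((173/91 - 1/453*1217) - (-267)*(1003 + 297))) = 1/(-9342284 + ((173/91 - 1217/453) - (-267)*1300)) = 1/(-9342284 + (-32378/41223 - 1*(-347100))) = 1/(-9342284 + (-32378/41223 + 347100)) = 1/(-9342284 + 14308470922/41223) = 1/(-370808502410/41223) = -41223/370808502410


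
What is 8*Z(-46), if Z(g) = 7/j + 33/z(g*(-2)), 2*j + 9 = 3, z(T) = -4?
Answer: -254/3 ≈ -84.667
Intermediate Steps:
j = -3 (j = -9/2 + (1/2)*3 = -9/2 + 3/2 = -3)
Z(g) = -127/12 (Z(g) = 7/(-3) + 33/(-4) = 7*(-1/3) + 33*(-1/4) = -7/3 - 33/4 = -127/12)
8*Z(-46) = 8*(-127/12) = -254/3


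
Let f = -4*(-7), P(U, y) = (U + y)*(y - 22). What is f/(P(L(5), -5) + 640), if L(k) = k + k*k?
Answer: -⅘ ≈ -0.80000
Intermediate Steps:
L(k) = k + k²
P(U, y) = (-22 + y)*(U + y) (P(U, y) = (U + y)*(-22 + y) = (-22 + y)*(U + y))
f = 28
f/(P(L(5), -5) + 640) = 28/(((-5)² - 110*(1 + 5) - 22*(-5) + (5*(1 + 5))*(-5)) + 640) = 28/((25 - 110*6 + 110 + (5*6)*(-5)) + 640) = 28/((25 - 22*30 + 110 + 30*(-5)) + 640) = 28/((25 - 660 + 110 - 150) + 640) = 28/(-675 + 640) = 28/(-35) = 28*(-1/35) = -⅘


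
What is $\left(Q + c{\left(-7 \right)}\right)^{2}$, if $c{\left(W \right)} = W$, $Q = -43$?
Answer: $2500$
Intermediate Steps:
$\left(Q + c{\left(-7 \right)}\right)^{2} = \left(-43 - 7\right)^{2} = \left(-50\right)^{2} = 2500$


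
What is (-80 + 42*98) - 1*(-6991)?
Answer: 11027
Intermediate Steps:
(-80 + 42*98) - 1*(-6991) = (-80 + 4116) + 6991 = 4036 + 6991 = 11027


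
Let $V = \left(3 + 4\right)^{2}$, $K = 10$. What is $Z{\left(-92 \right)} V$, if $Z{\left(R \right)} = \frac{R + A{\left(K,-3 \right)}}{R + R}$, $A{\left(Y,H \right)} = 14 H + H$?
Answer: $\frac{6713}{184} \approx 36.484$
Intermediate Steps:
$A{\left(Y,H \right)} = 15 H$
$V = 49$ ($V = 7^{2} = 49$)
$Z{\left(R \right)} = \frac{-45 + R}{2 R}$ ($Z{\left(R \right)} = \frac{R + 15 \left(-3\right)}{R + R} = \frac{R - 45}{2 R} = \left(-45 + R\right) \frac{1}{2 R} = \frac{-45 + R}{2 R}$)
$Z{\left(-92 \right)} V = \frac{-45 - 92}{2 \left(-92\right)} 49 = \frac{1}{2} \left(- \frac{1}{92}\right) \left(-137\right) 49 = \frac{137}{184} \cdot 49 = \frac{6713}{184}$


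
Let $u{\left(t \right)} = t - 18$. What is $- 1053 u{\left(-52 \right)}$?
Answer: $73710$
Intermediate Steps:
$u{\left(t \right)} = -18 + t$ ($u{\left(t \right)} = t - 18 = -18 + t$)
$- 1053 u{\left(-52 \right)} = - 1053 \left(-18 - 52\right) = \left(-1053\right) \left(-70\right) = 73710$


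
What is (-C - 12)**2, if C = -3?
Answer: 81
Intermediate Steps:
(-C - 12)**2 = (-1*(-3) - 12)**2 = (3 - 12)**2 = (-9)**2 = 81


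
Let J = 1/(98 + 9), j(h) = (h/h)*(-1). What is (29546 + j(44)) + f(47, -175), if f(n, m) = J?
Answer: 3161316/107 ≈ 29545.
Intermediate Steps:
j(h) = -1 (j(h) = 1*(-1) = -1)
J = 1/107 ≈ 0.0093458
f(n, m) = 1/107
(29546 + j(44)) + f(47, -175) = (29546 - 1) + 1/107 = 29545 + 1/107 = 3161316/107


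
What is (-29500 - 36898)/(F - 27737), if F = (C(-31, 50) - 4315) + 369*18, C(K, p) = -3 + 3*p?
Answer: 66398/25263 ≈ 2.6283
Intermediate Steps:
F = 2474 (F = ((-3 + 3*50) - 4315) + 369*18 = ((-3 + 150) - 4315) + 6642 = (147 - 4315) + 6642 = -4168 + 6642 = 2474)
(-29500 - 36898)/(F - 27737) = (-29500 - 36898)/(2474 - 27737) = -66398/(-25263) = -66398*(-1/25263) = 66398/25263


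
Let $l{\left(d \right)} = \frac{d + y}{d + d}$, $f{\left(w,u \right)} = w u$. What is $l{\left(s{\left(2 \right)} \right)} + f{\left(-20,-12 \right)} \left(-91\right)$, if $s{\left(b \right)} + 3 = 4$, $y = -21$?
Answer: $-21850$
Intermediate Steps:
$s{\left(b \right)} = 1$ ($s{\left(b \right)} = -3 + 4 = 1$)
$f{\left(w,u \right)} = u w$
$l{\left(d \right)} = \frac{-21 + d}{2 d}$ ($l{\left(d \right)} = \frac{d - 21}{d + d} = \frac{-21 + d}{2 d}$)
$l{\left(s{\left(2 \right)} \right)} + f{\left(-20,-12 \right)} \left(-91\right) = \frac{-21 + 1}{2 \cdot 1} + \left(-12\right) \left(-20\right) \left(-91\right) = \frac{1}{2} \cdot 1 \left(-20\right) + 240 \left(-91\right) = -10 - 21840 = -21850$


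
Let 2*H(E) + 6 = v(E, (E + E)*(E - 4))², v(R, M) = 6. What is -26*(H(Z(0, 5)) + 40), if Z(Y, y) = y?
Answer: -1430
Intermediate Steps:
H(E) = 15 (H(E) = -3 + (½)*6² = -3 + (½)*36 = -3 + 18 = 15)
-26*(H(Z(0, 5)) + 40) = -26*(15 + 40) = -26*55 = -1430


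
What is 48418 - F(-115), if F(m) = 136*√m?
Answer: 48418 - 136*I*√115 ≈ 48418.0 - 1458.4*I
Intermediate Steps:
48418 - F(-115) = 48418 - 136*√(-115) = 48418 - 136*I*√115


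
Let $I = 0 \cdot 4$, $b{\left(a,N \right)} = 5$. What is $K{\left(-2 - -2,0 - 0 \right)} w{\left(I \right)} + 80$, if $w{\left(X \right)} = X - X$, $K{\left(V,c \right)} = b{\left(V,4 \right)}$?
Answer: $80$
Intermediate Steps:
$K{\left(V,c \right)} = 5$
$I = 0$
$w{\left(X \right)} = 0$
$K{\left(-2 - -2,0 - 0 \right)} w{\left(I \right)} + 80 = 5 \cdot 0 + 80 = 0 + 80 = 80$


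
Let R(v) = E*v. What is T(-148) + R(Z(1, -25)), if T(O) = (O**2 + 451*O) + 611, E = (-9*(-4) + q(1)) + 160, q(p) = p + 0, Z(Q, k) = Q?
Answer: -44036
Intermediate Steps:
q(p) = p
E = 197 (E = (-9*(-4) + 1) + 160 = (36 + 1) + 160 = 37 + 160 = 197)
T(O) = 611 + O**2 + 451*O
R(v) = 197*v
T(-148) + R(Z(1, -25)) = (611 + (-148)**2 + 451*(-148)) + 197*1 = (611 + 21904 - 66748) + 197 = -44233 + 197 = -44036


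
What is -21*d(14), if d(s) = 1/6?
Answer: -7/2 ≈ -3.5000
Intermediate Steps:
d(s) = 1/6
-21*d(14) = -21*1/6 = -7/2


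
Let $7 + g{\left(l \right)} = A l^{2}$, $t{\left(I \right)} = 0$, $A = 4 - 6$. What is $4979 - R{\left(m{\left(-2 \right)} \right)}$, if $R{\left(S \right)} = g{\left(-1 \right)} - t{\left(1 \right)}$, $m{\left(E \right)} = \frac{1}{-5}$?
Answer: $4988$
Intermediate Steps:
$m{\left(E \right)} = - \frac{1}{5}$
$A = -2$ ($A = 4 - 6 = -2$)
$g{\left(l \right)} = -7 - 2 l^{2}$
$R{\left(S \right)} = -9$ ($R{\left(S \right)} = \left(-7 - 2 \left(-1\right)^{2}\right) - 0 = \left(-7 - 2\right) + 0 = -9 + 0 = -9$)
$4979 - R{\left(m{\left(-2 \right)} \right)} = 4979 - -9 = 4979 + 9 = 4988$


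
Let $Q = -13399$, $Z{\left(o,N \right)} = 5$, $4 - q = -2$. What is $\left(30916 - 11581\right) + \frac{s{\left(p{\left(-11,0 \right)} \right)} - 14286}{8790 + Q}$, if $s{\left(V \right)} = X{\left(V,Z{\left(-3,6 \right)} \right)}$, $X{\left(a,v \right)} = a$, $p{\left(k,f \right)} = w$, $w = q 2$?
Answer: $\frac{89129289}{4609} \approx 19338.0$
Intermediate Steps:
$q = 6$ ($q = 4 - -2 = 4 + 2 = 6$)
$w = 12$ ($w = 6 \cdot 2 = 12$)
$p{\left(k,f \right)} = 12$
$s{\left(V \right)} = V$
$\left(30916 - 11581\right) + \frac{s{\left(p{\left(-11,0 \right)} \right)} - 14286}{8790 + Q} = \left(30916 - 11581\right) + \frac{12 - 14286}{8790 - 13399} = 19335 - \frac{14274}{-4609} = 19335 - - \frac{14274}{4609} = 19335 + \frac{14274}{4609} = \frac{89129289}{4609}$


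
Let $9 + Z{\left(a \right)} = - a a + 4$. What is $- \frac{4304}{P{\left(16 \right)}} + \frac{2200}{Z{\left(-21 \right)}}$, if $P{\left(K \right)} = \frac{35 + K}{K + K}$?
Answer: $- \frac{30769444}{11373} \approx -2705.5$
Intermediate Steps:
$Z{\left(a \right)} = -5 - a^{2}$ ($Z{\left(a \right)} = -9 - \left(-4 + a a\right) = -9 - \left(-4 + a^{2}\right) = -5 - a^{2}$)
$P{\left(K \right)} = \frac{35 + K}{2 K}$
$- \frac{4304}{P{\left(16 \right)}} + \frac{2200}{Z{\left(-21 \right)}} = - \frac{4304}{\frac{1}{2} \cdot \frac{1}{16} \left(35 + 16\right)} + \frac{2200}{-5 - \left(-21\right)^{2}} = - \frac{4304}{\frac{1}{2} \cdot \frac{1}{16} \cdot 51} + \frac{2200}{-5 - 441} = - \frac{4304}{\frac{51}{32}} + \frac{2200}{-5 - 441} = \left(-4304\right) \frac{32}{51} + \frac{2200}{-446} = - \frac{137728}{51} + 2200 \left(- \frac{1}{446}\right) = - \frac{137728}{51} - \frac{1100}{223} = - \frac{30769444}{11373}$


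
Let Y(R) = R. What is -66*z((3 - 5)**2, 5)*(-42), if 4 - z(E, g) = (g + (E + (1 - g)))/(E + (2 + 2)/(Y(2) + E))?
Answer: 8118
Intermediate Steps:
z(E, g) = 4 - (1 + E)/(E + 4/(2 + E)) (z(E, g) = 4 - (g + (E + (1 - g)))/(E + (2 + 2)/(2 + E)) = 4 - (g + (1 + E - g))/(E + 4/(2 + E)) = 4 - (1 + E)/(E + 4/(2 + E)))
-66*z((3 - 5)**2, 5)*(-42) = -66*(14 + 3*((3 - 5)**2)**2 + 5*(3 - 5)**2)/(4 + ((3 - 5)**2)**2 + 2*(3 - 5)**2)*(-42) = -66*(14 + 3*((-2)**2)**2 + 5*(-2)**2)/(4 + ((-2)**2)**2 + 2*(-2)**2)*(-42) = -66*(14 + 3*4**2 + 5*4)/(4 + 4**2 + 2*4)*(-42) = -66*(14 + 3*16 + 20)/(4 + 16 + 8)*(-42) = -66*(14 + 48 + 20)/28*(-42) = -33*82/14*(-42) = -66*41/14*(-42) = -1353/7*(-42) = 8118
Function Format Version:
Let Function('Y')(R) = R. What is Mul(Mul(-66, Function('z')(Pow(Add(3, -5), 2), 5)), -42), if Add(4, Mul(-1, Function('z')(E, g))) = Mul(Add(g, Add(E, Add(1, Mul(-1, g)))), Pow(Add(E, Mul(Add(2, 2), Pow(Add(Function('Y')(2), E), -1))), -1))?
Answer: 8118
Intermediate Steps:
Function('z')(E, g) = Add(4, Mul(-1, Pow(Add(E, Mul(4, Pow(Add(2, E), -1))), -1), Add(1, E))) (Function('z')(E, g) = Add(4, Mul(-1, Mul(Add(g, Add(E, Add(1, Mul(-1, g)))), Pow(Add(E, Mul(Add(2, 2), Pow(Add(2, E), -1))), -1)))) = Add(4, Mul(-1, Mul(Add(g, Add(1, E, Mul(-1, g))), Pow(Add(E, Mul(4, Pow(Add(2, E), -1))), -1)))) = Add(4, Mul(-1, Mul(Add(1, E), Pow(Add(E, Mul(4, Pow(Add(2, E), -1))), -1)))) = Add(4, Mul(-1, Mul(Pow(Add(E, Mul(4, Pow(Add(2, E), -1))), -1), Add(1, E)))) = Add(4, Mul(-1, Pow(Add(E, Mul(4, Pow(Add(2, E), -1))), -1), Add(1, E))))
Mul(Mul(-66, Function('z')(Pow(Add(3, -5), 2), 5)), -42) = Mul(Mul(-66, Mul(Pow(Add(4, Pow(Pow(Add(3, -5), 2), 2), Mul(2, Pow(Add(3, -5), 2))), -1), Add(14, Mul(3, Pow(Pow(Add(3, -5), 2), 2)), Mul(5, Pow(Add(3, -5), 2))))), -42) = Mul(Mul(-66, Mul(Pow(Add(4, Pow(Pow(-2, 2), 2), Mul(2, Pow(-2, 2))), -1), Add(14, Mul(3, Pow(Pow(-2, 2), 2)), Mul(5, Pow(-2, 2))))), -42) = Mul(Mul(-66, Mul(Pow(Add(4, Pow(4, 2), Mul(2, 4)), -1), Add(14, Mul(3, Pow(4, 2)), Mul(5, 4)))), -42) = Mul(Mul(-66, Mul(Pow(Add(4, 16, 8), -1), Add(14, Mul(3, 16), 20))), -42) = Mul(Mul(-66, Mul(Pow(28, -1), Add(14, 48, 20))), -42) = Mul(Mul(-66, Mul(Rational(1, 28), 82)), -42) = Mul(Mul(-66, Rational(41, 14)), -42) = Mul(Rational(-1353, 7), -42) = 8118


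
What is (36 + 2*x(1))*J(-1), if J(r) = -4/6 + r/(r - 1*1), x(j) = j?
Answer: -19/3 ≈ -6.3333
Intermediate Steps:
J(r) = -⅔ + r/(-1 + r) (J(r) = -4*⅙ + r/(r - 1) = -⅔ + r/(-1 + r))
(36 + 2*x(1))*J(-1) = (36 + 2*1)*((2 - 1)/(3*(-1 - 1))) = (36 + 2)*((⅓)*1/(-2)) = 38*((⅓)*(-½)*1) = 38*(-⅙) = -19/3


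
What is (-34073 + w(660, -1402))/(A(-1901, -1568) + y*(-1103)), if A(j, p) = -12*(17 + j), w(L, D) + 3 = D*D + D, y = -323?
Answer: 1930126/378877 ≈ 5.0943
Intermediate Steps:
w(L, D) = -3 + D + D² (w(L, D) = -3 + (D*D + D) = -3 + (D² + D) = -3 + (D + D²) = -3 + D + D²)
A(j, p) = -204 - 12*j
(-34073 + w(660, -1402))/(A(-1901, -1568) + y*(-1103)) = (-34073 + (-3 - 1402 + (-1402)²))/((-204 - 12*(-1901)) - 323*(-1103)) = (-34073 + (-3 - 1402 + 1965604))/((-204 + 22812) + 356269) = (-34073 + 1964199)/(22608 + 356269) = 1930126/378877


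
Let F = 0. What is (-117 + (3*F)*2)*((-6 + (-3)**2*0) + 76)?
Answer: -8190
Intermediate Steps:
(-117 + (3*F)*2)*((-6 + (-3)**2*0) + 76) = (-117 + (3*0)*2)*((-6 + (-3)**2*0) + 76) = (-117 + 0*2)*((-6 + 9*0) + 76) = (-117 + 0)*((-6 + 0) + 76) = -117*(-6 + 76) = -117*70 = -8190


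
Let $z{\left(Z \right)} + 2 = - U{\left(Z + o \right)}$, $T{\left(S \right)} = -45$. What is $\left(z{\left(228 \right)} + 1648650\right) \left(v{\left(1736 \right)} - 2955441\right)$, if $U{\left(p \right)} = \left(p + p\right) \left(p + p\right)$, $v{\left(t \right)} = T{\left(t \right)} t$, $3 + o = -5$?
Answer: $-4413976865928$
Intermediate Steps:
$o = -8$ ($o = -3 - 5 = -8$)
$v{\left(t \right)} = - 45 t$
$U{\left(p \right)} = 4 p^{2}$ ($U{\left(p \right)} = 2 p 2 p = 4 p^{2}$)
$z{\left(Z \right)} = -2 - 4 \left(-8 + Z\right)^{2}$ ($z{\left(Z \right)} = -2 - 4 \left(Z - 8\right)^{2} = -2 - 4 \left(-8 + Z\right)^{2}$)
$\left(z{\left(228 \right)} + 1648650\right) \left(v{\left(1736 \right)} - 2955441\right) = \left(\left(-258 - 4 \cdot 228^{2} + 64 \cdot 228\right) + 1648650\right) \left(\left(-45\right) 1736 - 2955441\right) = \left(\left(-258 - 207936 + 14592\right) + 1648650\right) \left(-78120 - 2955441\right) = \left(\left(-258 - 207936 + 14592\right) + 1648650\right) \left(-3033561\right) = \left(-193602 + 1648650\right) \left(-3033561\right) = 1455048 \left(-3033561\right) = -4413976865928$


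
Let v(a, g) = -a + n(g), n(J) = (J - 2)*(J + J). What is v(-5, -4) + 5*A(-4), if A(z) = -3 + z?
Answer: 18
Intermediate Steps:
n(J) = 2*J*(-2 + J) (n(J) = (-2 + J)*(2*J) = 2*J*(-2 + J))
v(a, g) = -a + 2*g*(-2 + g)
v(-5, -4) + 5*A(-4) = (-1*(-5) + 2*(-4)*(-2 - 4)) + 5*(-3 - 4) = (5 + 2*(-4)*(-6)) + 5*(-7) = (5 + 48) - 35 = 53 - 35 = 18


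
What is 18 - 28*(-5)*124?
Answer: 17378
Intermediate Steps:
18 - 28*(-5)*124 = 18 + 140*124 = 18 + 17360 = 17378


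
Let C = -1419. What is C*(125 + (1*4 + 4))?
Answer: -188727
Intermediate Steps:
C*(125 + (1*4 + 4)) = -1419*(125 + (1*4 + 4)) = -1419*(125 + (4 + 4)) = -1419*(125 + 8) = -1419*133 = -188727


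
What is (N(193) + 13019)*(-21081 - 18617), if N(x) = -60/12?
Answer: -516629772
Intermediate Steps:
N(x) = -5 (N(x) = -60*1/12 = -5)
(N(193) + 13019)*(-21081 - 18617) = (-5 + 13019)*(-21081 - 18617) = 13014*(-39698) = -516629772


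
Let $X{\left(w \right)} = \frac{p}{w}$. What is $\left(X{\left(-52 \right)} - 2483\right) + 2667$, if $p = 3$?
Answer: $\frac{9565}{52} \approx 183.94$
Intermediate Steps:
$X{\left(w \right)} = \frac{3}{w}$
$\left(X{\left(-52 \right)} - 2483\right) + 2667 = \left(\frac{3}{-52} - 2483\right) + 2667 = \left(3 \left(- \frac{1}{52}\right) - 2483\right) + 2667 = \left(- \frac{3}{52} - 2483\right) + 2667 = - \frac{129119}{52} + 2667 = \frac{9565}{52}$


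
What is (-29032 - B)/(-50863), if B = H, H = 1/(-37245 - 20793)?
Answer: 1684959215/2951986794 ≈ 0.57079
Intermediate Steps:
H = -1/58038 (H = 1/(-58038) = -1/58038 ≈ -1.7230e-5)
B = -1/58038 ≈ -1.7230e-5
(-29032 - B)/(-50863) = (-29032 - 1*(-1/58038))/(-50863) = (-29032 + 1/58038)*(-1/50863) = -1684959215/58038*(-1/50863) = 1684959215/2951986794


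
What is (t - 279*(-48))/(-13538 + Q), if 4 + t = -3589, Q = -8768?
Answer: -9799/22306 ≈ -0.43930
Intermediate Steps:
t = -3593 (t = -4 - 3589 = -3593)
(t - 279*(-48))/(-13538 + Q) = (-3593 - 279*(-48))/(-13538 - 8768) = (-3593 + 13392)/(-22306) = 9799*(-1/22306) = -9799/22306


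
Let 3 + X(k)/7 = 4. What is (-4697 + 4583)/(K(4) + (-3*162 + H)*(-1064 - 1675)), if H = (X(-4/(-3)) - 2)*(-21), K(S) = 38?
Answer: -114/1618787 ≈ -7.0423e-5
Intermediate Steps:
X(k) = 7 (X(k) = -21 + 7*4 = -21 + 28 = 7)
H = -105 (H = (7 - 2)*(-21) = 5*(-21) = -105)
(-4697 + 4583)/(K(4) + (-3*162 + H)*(-1064 - 1675)) = (-4697 + 4583)/(38 + (-3*162 - 105)*(-1064 - 1675)) = -114/(38 + (-486 - 105)*(-2739)) = -114/(38 - 591*(-2739)) = -114/(38 + 1618749) = -114/1618787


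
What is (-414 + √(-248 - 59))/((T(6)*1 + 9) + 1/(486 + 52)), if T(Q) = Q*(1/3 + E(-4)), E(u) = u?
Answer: 24748/777 - 538*I*√307/6993 ≈ 31.851 - 1.348*I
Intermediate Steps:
T(Q) = -11*Q/3 (T(Q) = Q*(1/3 - 4) = Q*(⅓ - 4) = Q*(-11/3) = -11*Q/3)
(-414 + √(-248 - 59))/((T(6)*1 + 9) + 1/(486 + 52)) = (-414 + √(-248 - 59))/((-11/3*6*1 + 9) + 1/(486 + 52)) = (-414 + √(-307))/((-22*1 + 9) + 1/538) = (-414 + I*√307)/((-22 + 9) + 1/538) = (-414 + I*√307)/(-13 + 1/538) = (-414 + I*√307)/(-6993/538) = (-414 + I*√307)*(-538/6993) = 24748/777 - 538*I*√307/6993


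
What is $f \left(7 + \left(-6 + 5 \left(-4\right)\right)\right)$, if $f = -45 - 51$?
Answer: $1824$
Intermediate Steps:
$f = -96$ ($f = -45 - 51 = -96$)
$f \left(7 + \left(-6 + 5 \left(-4\right)\right)\right) = - 96 \left(7 + \left(-6 + 5 \left(-4\right)\right)\right) = - 96 \left(7 - 26\right) = \left(-96\right) \left(-19\right) = 1824$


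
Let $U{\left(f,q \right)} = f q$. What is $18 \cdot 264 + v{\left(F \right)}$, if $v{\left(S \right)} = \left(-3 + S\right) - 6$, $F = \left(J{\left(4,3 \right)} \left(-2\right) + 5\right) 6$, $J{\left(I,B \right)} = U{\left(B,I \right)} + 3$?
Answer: $4593$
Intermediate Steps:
$J{\left(I,B \right)} = 3 + B I$ ($J{\left(I,B \right)} = B I + 3 = 3 + B I$)
$F = -150$ ($F = \left(\left(3 + 3 \cdot 4\right) \left(-2\right) + 5\right) 6 = \left(\left(3 + 12\right) \left(-2\right) + 5\right) 6 = \left(15 \left(-2\right) + 5\right) 6 = \left(-30 + 5\right) 6 = \left(-25\right) 6 = -150$)
$v{\left(S \right)} = -9 + S$
$18 \cdot 264 + v{\left(F \right)} = 18 \cdot 264 - 159 = 4752 - 159 = 4593$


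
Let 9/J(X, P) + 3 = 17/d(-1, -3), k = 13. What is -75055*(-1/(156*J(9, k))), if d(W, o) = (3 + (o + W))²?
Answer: 525385/702 ≈ 748.41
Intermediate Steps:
d(W, o) = (3 + W + o)² (d(W, o) = (3 + (W + o))² = (3 + W + o)²)
J(X, P) = 9/14 (J(X, P) = 9/(-3 + 17/((3 - 1 - 3)²)) = 9/(-3 + 17/((-1)²)) = 9/(-3 + 17/1) = 9/(-3 + 17*1) = 9/(-3 + 17) = 9/14)
-75055*(-1/(156*J(9, k))) = -75055/((9/14)*(-156)) = -75055/(-702/7) = -75055*(-7/702) = 525385/702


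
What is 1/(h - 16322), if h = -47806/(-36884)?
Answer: -18442/300986421 ≈ -6.1272e-5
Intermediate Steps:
h = 23903/18442 (h = -47806*(-1/36884) = 23903/18442 ≈ 1.2961)
1/(h - 16322) = 1/(23903/18442 - 16322) = 1/(-300986421/18442) = -18442/300986421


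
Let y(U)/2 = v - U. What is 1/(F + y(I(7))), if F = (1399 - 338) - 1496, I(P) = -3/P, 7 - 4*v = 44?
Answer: -14/6337 ≈ -0.0022092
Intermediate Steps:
v = -37/4 (v = 7/4 - ¼*44 = 7/4 - 11 = -37/4 ≈ -9.2500)
y(U) = -37/2 - 2*U (y(U) = 2*(-37/4 - U) = -37/2 - 2*U)
F = -435 (F = 1061 - 1496 = -435)
1/(F + y(I(7))) = 1/(-435 + (-37/2 - (-6)/7)) = 1/(-435 + (-37/2 - 2*(-3/7))) = 1/(-435 + (-37/2 + 6/7)) = 1/(-435 - 247/14) = 1/(-6337/14) = -14/6337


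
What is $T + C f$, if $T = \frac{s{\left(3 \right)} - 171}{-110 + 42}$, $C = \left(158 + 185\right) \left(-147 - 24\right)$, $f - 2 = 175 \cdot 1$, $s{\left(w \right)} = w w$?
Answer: $- \frac{352973673}{34} \approx -1.0382 \cdot 10^{7}$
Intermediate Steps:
$s{\left(w \right)} = w^{2}$
$f = 177$ ($f = 2 + 175 \cdot 1 = 2 + 175 = 177$)
$C = -58653$ ($C = 343 \left(-171\right) = -58653$)
$T = \frac{81}{34}$ ($T = \frac{3^{2} - 171}{-110 + 42} = \frac{9 - 171}{-68} = \left(-162\right) \left(- \frac{1}{68}\right) = \frac{81}{34} \approx 2.3824$)
$T + C f = \frac{81}{34} - 10381581 = - \frac{352973673}{34}$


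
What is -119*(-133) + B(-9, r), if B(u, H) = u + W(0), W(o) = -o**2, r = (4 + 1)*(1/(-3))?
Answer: 15818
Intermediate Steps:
r = -5/3 (r = 5*(1*(-1/3)) = 5*(-1/3) = -5/3 ≈ -1.6667)
B(u, H) = u (B(u, H) = u - 1*0**2 = u - 1*0 = u + 0 = u)
-119*(-133) + B(-9, r) = -119*(-133) - 9 = 15827 - 9 = 15818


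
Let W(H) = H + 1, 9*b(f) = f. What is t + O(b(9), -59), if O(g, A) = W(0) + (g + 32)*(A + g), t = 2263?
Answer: 350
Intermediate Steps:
b(f) = f/9
W(H) = 1 + H
O(g, A) = 1 + (32 + g)*(A + g) (O(g, A) = (1 + 0) + (g + 32)*(A + g) = 1 + (32 + g)*(A + g))
t + O(b(9), -59) = 2263 + (1 + ((⅑)*9)² + 32*(-59) + 32*((⅑)*9) - 59*9/9) = 2263 + (1 + 1² - 1888 + 32*1 - 59*1) = 2263 + (1 + 1 - 1888 + 32 - 59) = 2263 - 1913 = 350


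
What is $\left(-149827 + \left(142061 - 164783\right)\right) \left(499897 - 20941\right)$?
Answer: $-82643378844$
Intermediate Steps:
$\left(-149827 + \left(142061 - 164783\right)\right) \left(499897 - 20941\right) = \left(-149827 + \left(142061 - 164783\right)\right) 478956 = \left(-149827 - 22722\right) 478956 = \left(-172549\right) 478956 = -82643378844$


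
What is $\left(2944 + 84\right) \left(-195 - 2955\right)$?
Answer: $-9538200$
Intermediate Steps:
$\left(2944 + 84\right) \left(-195 - 2955\right) = 3028 \left(-3150\right) = -9538200$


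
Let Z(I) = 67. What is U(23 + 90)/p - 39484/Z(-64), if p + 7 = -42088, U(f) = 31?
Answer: -1662081057/2820365 ≈ -589.31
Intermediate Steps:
p = -42095 (p = -7 - 42088 = -42095)
U(23 + 90)/p - 39484/Z(-64) = 31/(-42095) - 39484/67 = 31*(-1/42095) - 39484*1/67 = -31/42095 - 39484/67 = -1662081057/2820365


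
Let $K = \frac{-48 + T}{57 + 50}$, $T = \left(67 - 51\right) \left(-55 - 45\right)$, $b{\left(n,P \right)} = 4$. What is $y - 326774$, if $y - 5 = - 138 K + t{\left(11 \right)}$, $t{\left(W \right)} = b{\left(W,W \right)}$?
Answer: $- \frac{34736431}{107} \approx -3.2464 \cdot 10^{5}$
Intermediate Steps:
$t{\left(W \right)} = 4$
$T = -1600$ ($T = 16 \left(-100\right) = -1600$)
$K = - \frac{1648}{107}$ ($K = \frac{-48 - 1600}{57 + 50} = - \frac{1648}{107} \approx -15.402$)
$y = \frac{228387}{107}$ ($y = 5 + \left(\left(-138\right) \left(- \frac{1648}{107}\right) + 4\right) = 5 + \left(\frac{227424}{107} + 4\right) = 5 + \frac{227852}{107} = \frac{228387}{107} \approx 2134.5$)
$y - 326774 = \frac{228387}{107} - 326774 = - \frac{34736431}{107}$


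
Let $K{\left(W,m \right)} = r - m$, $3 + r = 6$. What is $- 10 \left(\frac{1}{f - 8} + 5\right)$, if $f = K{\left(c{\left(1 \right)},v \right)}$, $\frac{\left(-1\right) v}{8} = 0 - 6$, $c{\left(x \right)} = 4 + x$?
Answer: $- \frac{2640}{53} \approx -49.811$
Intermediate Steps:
$r = 3$ ($r = -3 + 6 = 3$)
$v = 48$ ($v = - 8 \left(0 - 6\right) = \left(-8\right) \left(-6\right) = 48$)
$K{\left(W,m \right)} = 3 - m$
$f = -45$ ($f = 3 - 48 = -45$)
$- 10 \left(\frac{1}{f - 8} + 5\right) = - 10 \left(\frac{1}{-45 - 8} + 5\right) = - 10 \left(\frac{1}{-53} + 5\right) = - 10 \left(- \frac{1}{53} + 5\right) = \left(-10\right) \frac{264}{53} = - \frac{2640}{53}$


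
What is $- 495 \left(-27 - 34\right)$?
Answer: $30195$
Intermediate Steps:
$- 495 \left(-27 - 34\right) = \left(-495\right) \left(-61\right) = 30195$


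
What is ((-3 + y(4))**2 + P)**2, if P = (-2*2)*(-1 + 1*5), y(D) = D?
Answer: 225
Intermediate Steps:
P = -16 (P = -4*(-1 + 5) = -4*4 = -16)
((-3 + y(4))**2 + P)**2 = ((-3 + 4)**2 - 16)**2 = (1**2 - 16)**2 = (1 - 16)**2 = (-15)**2 = 225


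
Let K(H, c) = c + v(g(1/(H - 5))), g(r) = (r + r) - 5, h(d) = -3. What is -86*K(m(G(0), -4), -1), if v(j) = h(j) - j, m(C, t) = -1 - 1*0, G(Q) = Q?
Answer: -344/3 ≈ -114.67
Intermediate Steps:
m(C, t) = -1 (m(C, t) = -1 + 0 = -1)
g(r) = -5 + 2*r (g(r) = 2*r - 5 = -5 + 2*r)
v(j) = -3 - j
K(H, c) = 2 + c - 2/(-5 + H) (K(H, c) = c + (-3 - (-5 + 2/(H - 5))) = c + (-3 - (-5 + 2/(-5 + H))) = c + (-3 + (5 - 2/(-5 + H))) = c + (2 - 2/(-5 + H)) = 2 + c - 2/(-5 + H))
-86*K(m(G(0), -4), -1) = -86*(-2 + (-5 - 1)*(2 - 1))/(-5 - 1) = -86*(-2 - 6*1)/(-6) = -(-43)*(-2 - 6)/3 = -(-43)*(-8)/3 = -86*4/3 = -344/3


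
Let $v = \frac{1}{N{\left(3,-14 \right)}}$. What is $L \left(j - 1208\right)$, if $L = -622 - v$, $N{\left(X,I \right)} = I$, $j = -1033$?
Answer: $\frac{19512387}{14} \approx 1.3937 \cdot 10^{6}$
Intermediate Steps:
$v = - \frac{1}{14}$ ($v = \frac{1}{-14} = - \frac{1}{14} \approx -0.071429$)
$L = - \frac{8707}{14}$ ($L = -622 - - \frac{1}{14} = -622 + \frac{1}{14} = - \frac{8707}{14} \approx -621.93$)
$L \left(j - 1208\right) = - \frac{8707 \left(-1033 - 1208\right)}{14} = \left(- \frac{8707}{14}\right) \left(-2241\right) = \frac{19512387}{14}$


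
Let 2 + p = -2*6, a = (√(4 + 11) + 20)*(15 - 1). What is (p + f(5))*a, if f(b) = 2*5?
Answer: -1120 - 56*√15 ≈ -1336.9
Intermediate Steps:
f(b) = 10
a = 280 + 14*√15 (a = (√15 + 20)*14 = (20 + √15)*14 = 280 + 14*√15 ≈ 334.22)
p = -14 (p = -2 - 2*6 = -2 - 12 = -14)
(p + f(5))*a = (-14 + 10)*(280 + 14*√15) = -4*(280 + 14*√15) = -1120 - 56*√15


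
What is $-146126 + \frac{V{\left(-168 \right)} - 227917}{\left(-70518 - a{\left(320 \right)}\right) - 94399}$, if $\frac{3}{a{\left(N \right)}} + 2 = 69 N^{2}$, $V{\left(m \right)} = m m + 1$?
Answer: $- \frac{170270043850874678}{1165237225369} \approx -1.4612 \cdot 10^{5}$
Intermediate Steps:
$V{\left(m \right)} = 1 + m^{2}$ ($V{\left(m \right)} = m^{2} + 1 = 1 + m^{2}$)
$a{\left(N \right)} = \frac{3}{-2 + 69 N^{2}}$
$-146126 + \frac{V{\left(-168 \right)} - 227917}{\left(-70518 - a{\left(320 \right)}\right) - 94399} = -146126 + \frac{\left(1 + \left(-168\right)^{2}\right) - 227917}{\left(-70518 - \frac{3}{-2 + 69 \cdot 320^{2}}\right) - 94399} = -146126 + \frac{\left(1 + 28224\right) - 227917}{\left(-70518 - \frac{3}{-2 + 69 \cdot 102400}\right) - 94399} = -146126 + \frac{28225 - 227917}{\left(-70518 - \frac{3}{-2 + 7065600}\right) - 94399} = -146126 - \frac{199692}{\left(-70518 - \frac{3}{7065598}\right) - 94399} = -146126 - \frac{199692}{- \frac{498251839767}{7065598} - 94399} = -146126 - \frac{199692}{- \frac{1165237225369}{7065598}} = -146126 - - \frac{1410943395816}{1165237225369} = -146126 + \frac{1410943395816}{1165237225369} = - \frac{170270043850874678}{1165237225369}$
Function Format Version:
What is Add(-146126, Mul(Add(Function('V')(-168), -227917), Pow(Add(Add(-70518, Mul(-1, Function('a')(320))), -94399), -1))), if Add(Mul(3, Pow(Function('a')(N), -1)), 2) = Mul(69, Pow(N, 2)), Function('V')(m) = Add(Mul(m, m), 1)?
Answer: Rational(-170270043850874678, 1165237225369) ≈ -1.4612e+5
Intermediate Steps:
Function('V')(m) = Add(1, Pow(m, 2)) (Function('V')(m) = Add(Pow(m, 2), 1) = Add(1, Pow(m, 2)))
Function('a')(N) = Mul(3, Pow(Add(-2, Mul(69, Pow(N, 2))), -1))
Add(-146126, Mul(Add(Function('V')(-168), -227917), Pow(Add(Add(-70518, Mul(-1, Function('a')(320))), -94399), -1))) = Add(-146126, Mul(Add(Add(1, Pow(-168, 2)), -227917), Pow(Add(Add(-70518, Mul(-1, Mul(3, Pow(Add(-2, Mul(69, Pow(320, 2))), -1)))), -94399), -1))) = Add(-146126, Mul(Add(Add(1, 28224), -227917), Pow(Add(Add(-70518, Mul(-1, Mul(3, Pow(Add(-2, Mul(69, 102400)), -1)))), -94399), -1))) = Add(-146126, Mul(Add(28225, -227917), Pow(Add(Add(-70518, Mul(-1, Mul(3, Pow(Add(-2, 7065600), -1)))), -94399), -1))) = Add(-146126, Mul(-199692, Pow(Add(Add(-70518, Mul(-1, Mul(3, Pow(7065598, -1)))), -94399), -1))) = Add(-146126, Mul(-199692, Pow(Add(Add(-70518, Mul(-1, Mul(3, Rational(1, 7065598)))), -94399), -1))) = Add(-146126, Mul(-199692, Pow(Add(Add(-70518, Mul(-1, Rational(3, 7065598))), -94399), -1))) = Add(-146126, Mul(-199692, Pow(Add(Add(-70518, Rational(-3, 7065598)), -94399), -1))) = Add(-146126, Mul(-199692, Pow(Add(Rational(-498251839767, 7065598), -94399), -1))) = Add(-146126, Mul(-199692, Pow(Rational(-1165237225369, 7065598), -1))) = Add(-146126, Mul(-199692, Rational(-7065598, 1165237225369))) = Add(-146126, Rational(1410943395816, 1165237225369)) = Rational(-170270043850874678, 1165237225369)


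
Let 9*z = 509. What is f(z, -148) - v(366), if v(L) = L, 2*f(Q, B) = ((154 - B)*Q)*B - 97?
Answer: -22757725/18 ≈ -1.2643e+6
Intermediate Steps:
z = 509/9 (z = (⅑)*509 = 509/9 ≈ 56.556)
f(Q, B) = -97/2 + B*Q*(154 - B)/2 (f(Q, B) = (((154 - B)*Q)*B - 97)/2 = ((Q*(154 - B))*B - 97)/2 = (B*Q*(154 - B) - 97)/2 = (-97 + B*Q*(154 - B))/2 = -97/2 + B*Q*(154 - B)/2)
f(z, -148) - v(366) = (-97/2 + 77*(-148)*(509/9) - ½*509/9*(-148)²) - 1*366 = (-97/2 - 5800564/9 - ½*509/9*21904) - 366 = (-97/2 - 5800564/9 - 5574568/9) - 366 = -22751137/18 - 366 = -22757725/18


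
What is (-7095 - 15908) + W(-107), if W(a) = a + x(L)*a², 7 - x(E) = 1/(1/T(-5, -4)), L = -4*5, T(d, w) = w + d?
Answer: 160074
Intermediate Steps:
T(d, w) = d + w
L = -20
x(E) = 16 (x(E) = 7 - 1/(1/(-5 - 4)) = 7 - 1/(1/(-9)) = 7 - 1/(-⅑) = 7 - 1*(-9) = 7 + 9 = 16)
W(a) = a + 16*a²
(-7095 - 15908) + W(-107) = (-7095 - 15908) - 107*(1 + 16*(-107)) = -23003 - 107*(1 - 1712) = -23003 - 107*(-1711) = -23003 + 183077 = 160074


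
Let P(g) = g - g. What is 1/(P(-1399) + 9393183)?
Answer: 1/9393183 ≈ 1.0646e-7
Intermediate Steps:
P(g) = 0
1/(P(-1399) + 9393183) = 1/(0 + 9393183) = 1/9393183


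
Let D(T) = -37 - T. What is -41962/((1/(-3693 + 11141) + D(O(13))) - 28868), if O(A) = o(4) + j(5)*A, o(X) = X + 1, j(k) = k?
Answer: 312532976/215805799 ≈ 1.4482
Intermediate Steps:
o(X) = 1 + X
O(A) = 5 + 5*A (O(A) = (1 + 4) + 5*A = 5 + 5*A)
-41962/((1/(-3693 + 11141) + D(O(13))) - 28868) = -41962/((1/(-3693 + 11141) + (-37 - (5 + 5*13))) - 28868) = -41962/((1/7448 + (-37 - (5 + 65))) - 28868) = -41962/((1/7448 + (-37 - 1*70)) - 28868) = -41962/((1/7448 + (-37 - 70)) - 28868) = -41962/((1/7448 - 107) - 28868) = -41962/(-796935/7448 - 28868) = -41962/(-215805799/7448) = -41962*(-7448/215805799) = 312532976/215805799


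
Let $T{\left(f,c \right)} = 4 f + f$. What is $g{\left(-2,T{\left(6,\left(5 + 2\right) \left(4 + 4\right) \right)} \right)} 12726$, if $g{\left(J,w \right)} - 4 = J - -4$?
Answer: $76356$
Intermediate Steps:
$T{\left(f,c \right)} = 5 f$
$g{\left(J,w \right)} = 8 + J$ ($g{\left(J,w \right)} = 4 + \left(J - -4\right) = 4 + \left(J + 4\right) = 4 + \left(4 + J\right) = 8 + J$)
$g{\left(-2,T{\left(6,\left(5 + 2\right) \left(4 + 4\right) \right)} \right)} 12726 = \left(8 - 2\right) 12726 = 6 \cdot 12726 = 76356$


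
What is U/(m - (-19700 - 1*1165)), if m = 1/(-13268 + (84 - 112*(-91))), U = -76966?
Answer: -230282272/62428079 ≈ -3.6888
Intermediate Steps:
m = -1/2992 (m = 1/(-13268 + (84 + 10192)) = 1/(-13268 + 10276) = 1/(-2992) = -1/2992 ≈ -0.00033422)
U/(m - (-19700 - 1*1165)) = -76966/(-1/2992 - (-19700 - 1*1165)) = -76966/(-1/2992 - (-19700 - 1165)) = -76966/(-1/2992 - 1*(-20865)) = -76966/(-1/2992 + 20865) = -76966/62428079/2992 = -76966*2992/62428079 = -230282272/62428079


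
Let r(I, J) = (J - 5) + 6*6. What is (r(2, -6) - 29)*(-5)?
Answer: 20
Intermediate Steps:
r(I, J) = 31 + J (r(I, J) = (-5 + J) + 36 = 31 + J)
(r(2, -6) - 29)*(-5) = ((31 - 6) - 29)*(-5) = (25 - 29)*(-5) = -4*(-5) = 20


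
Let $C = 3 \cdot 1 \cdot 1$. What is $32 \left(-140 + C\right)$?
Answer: $-4384$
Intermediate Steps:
$C = 3$ ($C = 3 \cdot 1 = 3$)
$32 \left(-140 + C\right) = 32 \left(-140 + 3\right) = 32 \left(-137\right) = -4384$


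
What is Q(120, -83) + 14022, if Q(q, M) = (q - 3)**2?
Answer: 27711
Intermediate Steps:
Q(q, M) = (-3 + q)**2
Q(120, -83) + 14022 = (-3 + 120)**2 + 14022 = 117**2 + 14022 = 13689 + 14022 = 27711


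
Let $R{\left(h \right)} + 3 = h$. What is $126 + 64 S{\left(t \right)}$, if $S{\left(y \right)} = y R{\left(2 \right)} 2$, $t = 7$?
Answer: $-770$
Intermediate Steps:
$R{\left(h \right)} = -3 + h$
$S{\left(y \right)} = - 2 y$ ($S{\left(y \right)} = y \left(-3 + 2\right) 2 = y \left(-1\right) 2 = - y 2 = - 2 y$)
$126 + 64 S{\left(t \right)} = 126 + 64 \left(\left(-2\right) 7\right) = 126 + 64 \left(-14\right) = 126 - 896 = -770$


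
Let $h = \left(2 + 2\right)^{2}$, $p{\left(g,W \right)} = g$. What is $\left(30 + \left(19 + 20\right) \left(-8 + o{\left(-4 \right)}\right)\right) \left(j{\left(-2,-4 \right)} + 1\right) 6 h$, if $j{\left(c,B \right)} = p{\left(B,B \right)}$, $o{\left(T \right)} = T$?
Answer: $126144$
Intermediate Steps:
$j{\left(c,B \right)} = B$
$h = 16$ ($h = 4^{2} = 16$)
$\left(30 + \left(19 + 20\right) \left(-8 + o{\left(-4 \right)}\right)\right) \left(j{\left(-2,-4 \right)} + 1\right) 6 h = \left(30 + \left(19 + 20\right) \left(-8 - 4\right)\right) \left(-4 + 1\right) 6 \cdot 16 = \left(30 + 39 \left(-12\right)\right) \left(-3\right) 6 \cdot 16 = \left(30 - 468\right) \left(\left(-18\right) 16\right) = \left(-438\right) \left(-288\right) = 126144$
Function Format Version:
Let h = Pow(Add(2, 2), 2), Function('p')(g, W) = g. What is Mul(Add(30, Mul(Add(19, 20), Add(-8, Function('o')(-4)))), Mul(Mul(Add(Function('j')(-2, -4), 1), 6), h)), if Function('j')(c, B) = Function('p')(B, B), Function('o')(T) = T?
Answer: 126144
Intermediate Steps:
Function('j')(c, B) = B
h = 16 (h = Pow(4, 2) = 16)
Mul(Add(30, Mul(Add(19, 20), Add(-8, Function('o')(-4)))), Mul(Mul(Add(Function('j')(-2, -4), 1), 6), h)) = Mul(Add(30, Mul(Add(19, 20), Add(-8, -4))), Mul(Mul(Add(-4, 1), 6), 16)) = Mul(Add(30, Mul(39, -12)), Mul(Mul(-3, 6), 16)) = Mul(Add(30, -468), Mul(-18, 16)) = Mul(-438, -288) = 126144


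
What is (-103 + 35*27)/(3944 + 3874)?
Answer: 421/3909 ≈ 0.10770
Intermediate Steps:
(-103 + 35*27)/(3944 + 3874) = (-103 + 945)/7818 = 842*(1/7818) = 421/3909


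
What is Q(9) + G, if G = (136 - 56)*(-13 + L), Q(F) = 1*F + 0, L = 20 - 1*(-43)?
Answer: 4009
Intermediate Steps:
L = 63 (L = 20 + 43 = 63)
Q(F) = F (Q(F) = F + 0 = F)
G = 4000 (G = (136 - 56)*(-13 + 63) = 80*50 = 4000)
Q(9) + G = 9 + 4000 = 4009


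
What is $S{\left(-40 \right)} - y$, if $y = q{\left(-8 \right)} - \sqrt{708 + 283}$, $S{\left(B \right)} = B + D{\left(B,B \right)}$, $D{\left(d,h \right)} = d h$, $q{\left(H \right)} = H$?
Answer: $1568 + \sqrt{991} \approx 1599.5$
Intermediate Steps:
$S{\left(B \right)} = B + B^{2}$ ($S{\left(B \right)} = B + B B = B + B^{2}$)
$y = -8 - \sqrt{991}$ ($y = -8 - \sqrt{708 + 283} = -8 - \sqrt{991} \approx -39.48$)
$S{\left(-40 \right)} - y = - 40 \left(1 - 40\right) - \left(-8 - \sqrt{991}\right) = \left(-40\right) \left(-39\right) + \left(8 + \sqrt{991}\right) = 1560 + \left(8 + \sqrt{991}\right) = 1568 + \sqrt{991}$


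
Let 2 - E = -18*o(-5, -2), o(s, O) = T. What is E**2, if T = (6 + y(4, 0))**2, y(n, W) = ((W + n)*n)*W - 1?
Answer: 204304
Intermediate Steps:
y(n, W) = -1 + W*n*(W + n) (y(n, W) = (n*(W + n))*W - 1 = W*n*(W + n) - 1 = -1 + W*n*(W + n))
T = 25 (T = (6 + (-1 + 0*4**2 + 4*0**2))**2 = (6 + (-1 + 0*16 + 4*0))**2 = (6 + (-1 + 0 + 0))**2 = (6 - 1)**2 = 5**2 = 25)
o(s, O) = 25
E = 452 (E = 2 - (-18)*25 = 2 - 1*(-450) = 2 + 450 = 452)
E**2 = 452**2 = 204304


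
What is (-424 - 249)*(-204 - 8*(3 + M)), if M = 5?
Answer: 180364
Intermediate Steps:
(-424 - 249)*(-204 - 8*(3 + M)) = (-424 - 249)*(-204 - 8*(3 + 5)) = -673*(-204 - 8*8) = -673*(-204 - 64) = -673*(-268) = 180364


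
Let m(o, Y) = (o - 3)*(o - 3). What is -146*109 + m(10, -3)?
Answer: -15865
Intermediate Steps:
m(o, Y) = (-3 + o)² (m(o, Y) = (-3 + o)*(-3 + o) = (-3 + o)²)
-146*109 + m(10, -3) = -146*109 + (-3 + 10)² = -15914 + 7² = -15914 + 49 = -15865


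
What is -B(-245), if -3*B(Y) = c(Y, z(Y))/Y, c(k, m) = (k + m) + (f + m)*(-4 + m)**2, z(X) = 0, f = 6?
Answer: 149/735 ≈ 0.20272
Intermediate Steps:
c(k, m) = k + m + (-4 + m)**2*(6 + m) (c(k, m) = (k + m) + (6 + m)*(-4 + m)**2 = (k + m) + (-4 + m)**2*(6 + m) = k + m + (-4 + m)**2*(6 + m))
B(Y) = -(96 + Y)/(3*Y) (B(Y) = -(96 + Y + 0**3 - 31*0 - 2*0**2)/(3*Y) = -(96 + Y + 0 + 0 - 2*0)/(3*Y) = -(96 + Y + 0 + 0 + 0)/(3*Y) = -(96 + Y)/(3*Y))
-B(-245) = -(-96 - 1*(-245))/(3*(-245)) = -(-1)*(-96 + 245)/(3*245) = -(-1)*149/(3*245) = -1*(-149/735) = 149/735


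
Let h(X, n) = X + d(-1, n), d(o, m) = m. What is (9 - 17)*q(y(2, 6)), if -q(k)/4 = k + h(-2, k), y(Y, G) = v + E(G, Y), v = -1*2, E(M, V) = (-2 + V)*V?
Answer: -192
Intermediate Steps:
E(M, V) = V*(-2 + V)
v = -2
h(X, n) = X + n
y(Y, G) = -2 + Y*(-2 + Y)
q(k) = 8 - 8*k (q(k) = -4*(k + (-2 + k)) = -4*(-2 + 2*k) = 8 - 8*k)
(9 - 17)*q(y(2, 6)) = (9 - 17)*(8 - 8*(-2 + 2*(-2 + 2))) = -8*(8 - 8*(-2 + 2*0)) = -8*(8 - 8*(-2 + 0)) = -8*(8 - 8*(-2)) = -8*(8 + 16) = -8*24 = -192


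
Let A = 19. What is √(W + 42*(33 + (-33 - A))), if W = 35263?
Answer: √34465 ≈ 185.65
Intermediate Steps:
√(W + 42*(33 + (-33 - A))) = √(35263 + 42*(33 + (-33 - 1*19))) = √(35263 + 42*(33 + (-33 - 19))) = √(35263 + 42*(33 - 52)) = √(35263 + 42*(-19)) = √(35263 - 798) = √34465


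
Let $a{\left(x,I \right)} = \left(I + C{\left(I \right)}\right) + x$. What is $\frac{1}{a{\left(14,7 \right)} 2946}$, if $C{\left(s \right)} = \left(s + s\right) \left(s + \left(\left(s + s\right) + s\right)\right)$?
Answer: $\frac{1}{1216698} \approx 8.219 \cdot 10^{-7}$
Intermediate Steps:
$C{\left(s \right)} = 8 s^{2}$ ($C{\left(s \right)} = 2 s \left(s + \left(2 s + s\right)\right) = 2 s \left(s + 3 s\right) = 2 s 4 s = 8 s^{2}$)
$a{\left(x,I \right)} = I + x + 8 I^{2}$ ($a{\left(x,I \right)} = \left(I + 8 I^{2}\right) + x = I + x + 8 I^{2}$)
$\frac{1}{a{\left(14,7 \right)} 2946} = \frac{1}{\left(7 + 14 + 8 \cdot 7^{2}\right) 2946} = \frac{1}{\left(7 + 14 + 8 \cdot 49\right) 2946} = \frac{1}{\left(7 + 14 + 392\right) 2946} = \frac{1}{413 \cdot 2946} = \frac{1}{1216698}$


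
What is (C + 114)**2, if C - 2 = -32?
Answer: 7056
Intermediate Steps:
C = -30 (C = 2 - 32 = -30)
(C + 114)**2 = (-30 + 114)**2 = 84**2 = 7056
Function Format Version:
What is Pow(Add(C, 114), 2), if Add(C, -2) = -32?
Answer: 7056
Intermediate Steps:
C = -30 (C = Add(2, -32) = -30)
Pow(Add(C, 114), 2) = Pow(Add(-30, 114), 2) = Pow(84, 2) = 7056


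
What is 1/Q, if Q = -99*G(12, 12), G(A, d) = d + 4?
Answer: -1/1584 ≈ -0.00063131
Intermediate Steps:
G(A, d) = 4 + d
Q = -1584 (Q = -99*(4 + 12) = -99*16 = -1584)
1/Q = 1/(-1584) = -1/1584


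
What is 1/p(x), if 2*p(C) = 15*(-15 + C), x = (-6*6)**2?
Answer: 2/19215 ≈ 0.00010409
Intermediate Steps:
x = 1296 (x = (-36)**2 = 1296)
p(C) = -225/2 + 15*C/2 (p(C) = (15*(-15 + C))/2 = (-225 + 15*C)/2 = -225/2 + 15*C/2)
1/p(x) = 1/(-225/2 + (15/2)*1296) = 1/(-225/2 + 9720) = 1/(19215/2) = 2/19215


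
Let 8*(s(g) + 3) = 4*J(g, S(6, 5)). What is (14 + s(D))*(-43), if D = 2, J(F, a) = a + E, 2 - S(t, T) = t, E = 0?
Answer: -387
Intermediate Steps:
S(t, T) = 2 - t
J(F, a) = a (J(F, a) = a + 0 = a)
s(g) = -5 (s(g) = -3 + (4*(2 - 1*6))/8 = -3 + (4*(2 - 6))/8 = -3 + (4*(-4))/8 = -3 + (1/8)*(-16) = -3 - 2 = -5)
(14 + s(D))*(-43) = (14 - 5)*(-43) = 9*(-43) = -387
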